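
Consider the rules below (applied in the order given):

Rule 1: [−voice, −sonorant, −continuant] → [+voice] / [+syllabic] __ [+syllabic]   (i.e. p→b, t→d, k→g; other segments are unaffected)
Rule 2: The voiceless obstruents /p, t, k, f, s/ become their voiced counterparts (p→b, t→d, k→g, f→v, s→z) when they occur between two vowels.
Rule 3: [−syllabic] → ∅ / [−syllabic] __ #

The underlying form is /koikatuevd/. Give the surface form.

koigaduev

Rule 1 (intervocalic voicing): /k/ is a voiceless stop between vowels /i/ and /a/, so it voices to [g]. /t/ is a voiceless stop between vowels /a/ and /u/, so it voices to [d]. /koikatuevd/ → koigaduevd.
Rule 2 (intervocalic voicing): no segment meets the environment; /koigaduevd/ is unchanged.
Rule 3 (final cluster simplification): /d/ is the second consonant of a word-final cluster /vd/, so it deletes. /koigaduevd/ → koigaduev.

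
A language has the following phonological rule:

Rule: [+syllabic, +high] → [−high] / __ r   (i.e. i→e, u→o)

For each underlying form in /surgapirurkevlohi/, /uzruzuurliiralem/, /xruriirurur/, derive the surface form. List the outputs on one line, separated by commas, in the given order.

sorgaperorkevlohi, uzruzuorlieralem, xrorieroror

/surgapirurkevlohi/: /u/ is a high vowel immediately before /r/, so it lowers to [o]. /i/ is a high vowel immediately before /r/, so it lowers to [e]. /u/ is a high vowel immediately before /r/, so it lowers to [o]. → [sorgaperorkevlohi].
/uzruzuurliiralem/: /u/ is a high vowel immediately before /r/, so it lowers to [o]. /i/ is a high vowel immediately before /r/, so it lowers to [e]. → [uzruzuorlieralem].
/xruriirurur/: /u/ is a high vowel immediately before /r/, so it lowers to [o]. /i/ is a high vowel immediately before /r/, so it lowers to [e]. /u/ is a high vowel immediately before /r/, so it lowers to [o]. /u/ is a high vowel immediately before /r/, so it lowers to [o]. → [xrorieroror].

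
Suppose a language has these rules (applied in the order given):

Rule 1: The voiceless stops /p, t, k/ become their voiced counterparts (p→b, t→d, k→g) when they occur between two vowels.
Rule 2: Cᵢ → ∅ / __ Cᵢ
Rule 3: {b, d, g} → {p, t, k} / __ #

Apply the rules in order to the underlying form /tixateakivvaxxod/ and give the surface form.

tixadeagivaxot

Rule 1 (intervocalic voicing): /t/ is a voiceless stop between vowels /a/ and /e/, so it voices to [d]. /k/ is a voiceless stop between vowels /a/ and /i/, so it voices to [g]. /tixateakivvaxxod/ → tixadeagivvaxxod.
Rule 2 (degemination): /vv/ is a geminate; the first /v/ deletes. /xx/ is a geminate; the first /x/ deletes. /tixadeagivvaxxod/ → tixadeagivaxod.
Rule 3 (final devoicing): /d/ is a voiced stop in word-final position, so it devoices to [t]. /tixadeagivaxod/ → tixadeagivaxot.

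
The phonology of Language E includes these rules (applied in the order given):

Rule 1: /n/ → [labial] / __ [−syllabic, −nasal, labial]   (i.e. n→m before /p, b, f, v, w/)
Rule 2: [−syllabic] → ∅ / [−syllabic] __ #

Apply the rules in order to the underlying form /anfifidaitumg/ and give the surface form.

amfifidaitum

Rule 1 (nasal place assimilation): /n/ precedes the labial consonant /f/, so it assimilates in place to [m]. /anfifidaitumg/ → amfifidaitumg.
Rule 2 (final cluster simplification): /g/ is the second consonant of a word-final cluster /mg/, so it deletes. /amfifidaitumg/ → amfifidaitum.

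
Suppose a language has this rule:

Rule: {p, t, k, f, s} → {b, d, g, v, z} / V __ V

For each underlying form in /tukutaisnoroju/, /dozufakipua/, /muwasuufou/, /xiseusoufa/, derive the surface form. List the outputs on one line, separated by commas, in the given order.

tugudaisnoroju, dozuvagibua, muwazuuvou, xizeuzouva

/tukutaisnoroju/: /k/ is a voiceless obstruent between vowels /u/ and /u/, so it voices to [g]. /t/ is a voiceless obstruent between vowels /u/ and /a/, so it voices to [d]. → [tugudaisnoroju].
/dozufakipua/: /f/ is a voiceless obstruent between vowels /u/ and /a/, so it voices to [v]. /k/ is a voiceless obstruent between vowels /a/ and /i/, so it voices to [g]. /p/ is a voiceless obstruent between vowels /i/ and /u/, so it voices to [b]. → [dozuvagibua].
/muwasuufou/: /s/ is a voiceless obstruent between vowels /a/ and /u/, so it voices to [z]. /f/ is a voiceless obstruent between vowels /u/ and /o/, so it voices to [v]. → [muwazuuvou].
/xiseusoufa/: /s/ is a voiceless obstruent between vowels /i/ and /e/, so it voices to [z]. /s/ is a voiceless obstruent between vowels /u/ and /o/, so it voices to [z]. /f/ is a voiceless obstruent between vowels /u/ and /a/, so it voices to [v]. → [xizeuzouva].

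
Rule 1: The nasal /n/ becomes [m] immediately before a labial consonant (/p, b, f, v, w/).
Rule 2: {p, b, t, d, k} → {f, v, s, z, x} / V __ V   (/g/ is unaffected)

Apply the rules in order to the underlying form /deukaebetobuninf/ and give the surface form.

deuxaevesovunimf

Rule 1 (nasal place assimilation): /n/ precedes the labial consonant /f/, so it assimilates in place to [m]. /deukaebetobuninf/ → deukaebetobunimf.
Rule 2 (intervocalic spirantization): /k/ is a stop between vowels /u/ and /a/, so it spirantizes to the fricative [x]. /b/ is a stop between vowels /e/ and /e/, so it spirantizes to the fricative [v]. /t/ is a stop between vowels /e/ and /o/, so it spirantizes to the fricative [s]. /b/ is a stop between vowels /o/ and /u/, so it spirantizes to the fricative [v]. /deukaebetobunimf/ → deuxaevesovunimf.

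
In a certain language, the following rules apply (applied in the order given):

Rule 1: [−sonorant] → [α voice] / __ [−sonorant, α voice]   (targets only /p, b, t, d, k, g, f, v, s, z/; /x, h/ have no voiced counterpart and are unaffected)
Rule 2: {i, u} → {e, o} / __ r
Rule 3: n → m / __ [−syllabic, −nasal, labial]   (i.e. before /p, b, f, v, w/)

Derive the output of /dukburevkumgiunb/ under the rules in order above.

dugborefkumgiumb

Rule 1 (regressive voicing assimilation): /k/ precedes the voiced obstruent /b/, so it voices to [g] by assimilation. /v/ precedes the voiceless obstruent /k/, so it devoices to [f] by assimilation. /dukburevkumgiunb/ → dugburefkumgiunb.
Rule 2 (pre-rhotic lowering): /u/ is a high vowel immediately before /r/, so it lowers to [o]. /dugburefkumgiunb/ → dugborefkumgiunb.
Rule 3 (nasal place assimilation): /n/ precedes the labial consonant /b/, so it assimilates in place to [m]. /dugborefkumgiunb/ → dugborefkumgiumb.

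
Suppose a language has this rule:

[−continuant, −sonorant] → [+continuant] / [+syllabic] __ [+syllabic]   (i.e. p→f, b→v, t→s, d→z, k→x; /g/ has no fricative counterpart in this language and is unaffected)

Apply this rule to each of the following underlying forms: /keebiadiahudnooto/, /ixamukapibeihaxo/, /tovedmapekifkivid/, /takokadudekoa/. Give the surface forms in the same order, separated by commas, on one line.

keeviaziahudnooso, ixamuxafiveihaxo, tovedmafexifkivid, taxoxazuzexoa

/keebiadiahudnooto/: /b/ is a stop between vowels /e/ and /i/, so it spirantizes to the fricative [v]. /d/ is a stop between vowels /a/ and /i/, so it spirantizes to the fricative [z]. /t/ is a stop between vowels /o/ and /o/, so it spirantizes to the fricative [s]. → [keeviaziahudnooso].
/ixamukapibeihaxo/: /k/ is a stop between vowels /u/ and /a/, so it spirantizes to the fricative [x]. /p/ is a stop between vowels /a/ and /i/, so it spirantizes to the fricative [f]. /b/ is a stop between vowels /i/ and /e/, so it spirantizes to the fricative [v]. → [ixamuxafiveihaxo].
/tovedmapekifkivid/: /p/ is a stop between vowels /a/ and /e/, so it spirantizes to the fricative [f]. /k/ is a stop between vowels /e/ and /i/, so it spirantizes to the fricative [x]. → [tovedmafexifkivid].
/takokadudekoa/: /k/ is a stop between vowels /a/ and /o/, so it spirantizes to the fricative [x]. /k/ is a stop between vowels /o/ and /a/, so it spirantizes to the fricative [x]. /d/ is a stop between vowels /a/ and /u/, so it spirantizes to the fricative [z]. /d/ is a stop between vowels /u/ and /e/, so it spirantizes to the fricative [z]. /k/ is a stop between vowels /e/ and /o/, so it spirantizes to the fricative [x]. → [taxoxazuzexoa].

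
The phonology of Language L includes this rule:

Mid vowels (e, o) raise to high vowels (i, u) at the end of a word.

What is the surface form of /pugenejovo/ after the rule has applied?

pugenejovu

Scanning /pugenejovo/: /e/ at position 4 is not in the conditioning environment; /e/ at position 6 is not in the conditioning environment; /o/ at position 8 is not in the conditioning environment; /o/ is a mid vowel in word-final position, so it raises to [u].
Result: [pugenejovu].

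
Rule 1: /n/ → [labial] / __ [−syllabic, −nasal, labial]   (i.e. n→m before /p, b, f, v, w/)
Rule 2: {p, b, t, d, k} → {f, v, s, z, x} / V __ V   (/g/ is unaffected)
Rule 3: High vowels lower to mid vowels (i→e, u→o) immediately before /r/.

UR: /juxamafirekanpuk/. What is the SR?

juxamaferexampuk

Rule 1 (nasal place assimilation): /n/ precedes the labial consonant /p/, so it assimilates in place to [m]. /juxamafirekanpuk/ → juxamafirekampuk.
Rule 2 (intervocalic spirantization): /k/ is a stop between vowels /e/ and /a/, so it spirantizes to the fricative [x]. /juxamafirekampuk/ → juxamafirexampuk.
Rule 3 (pre-rhotic lowering): /i/ is a high vowel immediately before /r/, so it lowers to [e]. /juxamafirexampuk/ → juxamaferexampuk.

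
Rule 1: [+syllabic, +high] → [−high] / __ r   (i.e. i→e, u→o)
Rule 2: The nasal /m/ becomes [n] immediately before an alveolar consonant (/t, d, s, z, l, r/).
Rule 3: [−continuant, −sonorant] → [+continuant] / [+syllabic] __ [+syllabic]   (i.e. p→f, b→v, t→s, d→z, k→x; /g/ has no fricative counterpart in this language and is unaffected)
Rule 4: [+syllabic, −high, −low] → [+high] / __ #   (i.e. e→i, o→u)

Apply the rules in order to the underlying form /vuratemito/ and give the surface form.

vorasemisu

Rule 1 (pre-rhotic lowering): /u/ is a high vowel immediately before /r/, so it lowers to [o]. /vuratemito/ → voratemito.
Rule 2 (nasal place assimilation): no segment meets the environment; /voratemito/ is unchanged.
Rule 3 (intervocalic spirantization): /t/ is a stop between vowels /a/ and /e/, so it spirantizes to the fricative [s]. /t/ is a stop between vowels /i/ and /o/, so it spirantizes to the fricative [s]. /voratemito/ → vorasemiso.
Rule 4 (final vowel raising): /o/ is a mid vowel in word-final position, so it raises to [u]. /vorasemiso/ → vorasemisu.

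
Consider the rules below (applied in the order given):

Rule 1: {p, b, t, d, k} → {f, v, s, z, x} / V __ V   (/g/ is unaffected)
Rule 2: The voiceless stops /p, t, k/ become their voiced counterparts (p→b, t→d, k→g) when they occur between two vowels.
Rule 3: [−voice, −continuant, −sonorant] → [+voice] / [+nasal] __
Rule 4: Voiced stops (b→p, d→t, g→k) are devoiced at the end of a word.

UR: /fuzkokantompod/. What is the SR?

Rule 1 (intervocalic spirantization): /k/ is a stop between vowels /o/ and /a/, so it spirantizes to the fricative [x]. /fuzkokantompod/ → fuzkoxantompod.
Rule 2 (intervocalic voicing): no segment meets the environment; /fuzkoxantompod/ is unchanged.
Rule 3 (post-nasal voicing): /t/ is a voiceless stop immediately after the nasal /n/, so it voices to [d]. /p/ is a voiceless stop immediately after the nasal /m/, so it voices to [b]. /fuzkoxantompod/ → fuzkoxandombod.
Rule 4 (final devoicing): /d/ is a voiced stop in word-final position, so it devoices to [t]. /fuzkoxandombod/ → fuzkoxandombot.

fuzkoxandombot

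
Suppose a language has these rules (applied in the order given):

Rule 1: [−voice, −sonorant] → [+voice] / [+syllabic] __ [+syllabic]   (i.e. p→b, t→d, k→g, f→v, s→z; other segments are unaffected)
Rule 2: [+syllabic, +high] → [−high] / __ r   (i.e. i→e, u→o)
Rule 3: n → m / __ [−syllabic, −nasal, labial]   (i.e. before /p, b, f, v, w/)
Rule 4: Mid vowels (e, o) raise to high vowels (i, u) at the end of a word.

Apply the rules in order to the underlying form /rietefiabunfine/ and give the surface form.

Rule 1 (intervocalic voicing): /t/ is a voiceless obstruent between vowels /e/ and /e/, so it voices to [d]. /f/ is a voiceless obstruent between vowels /e/ and /i/, so it voices to [v]. /rietefiabunfine/ → riedeviabunfine.
Rule 2 (pre-rhotic lowering): no segment meets the environment; /riedeviabunfine/ is unchanged.
Rule 3 (nasal place assimilation): /n/ precedes the labial consonant /f/, so it assimilates in place to [m]. /riedeviabunfine/ → riedeviabumfine.
Rule 4 (final vowel raising): /e/ is a mid vowel in word-final position, so it raises to [i]. /riedeviabumfine/ → riedeviabumfini.

riedeviabumfini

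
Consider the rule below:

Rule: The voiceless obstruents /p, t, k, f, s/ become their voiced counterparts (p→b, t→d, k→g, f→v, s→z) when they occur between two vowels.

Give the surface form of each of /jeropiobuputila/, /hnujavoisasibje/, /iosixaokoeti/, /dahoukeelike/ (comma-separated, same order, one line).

jerobiobubudila, hnujavoizazibje, iozixaogoedi, dahougeelige

/jeropiobuputila/: /p/ is a voiceless obstruent between vowels /o/ and /i/, so it voices to [b]. /p/ is a voiceless obstruent between vowels /u/ and /u/, so it voices to [b]. /t/ is a voiceless obstruent between vowels /u/ and /i/, so it voices to [d]. → [jerobiobubudila].
/hnujavoisasibje/: /s/ is a voiceless obstruent between vowels /i/ and /a/, so it voices to [z]. /s/ is a voiceless obstruent between vowels /a/ and /i/, so it voices to [z]. → [hnujavoizazibje].
/iosixaokoeti/: /s/ is a voiceless obstruent between vowels /o/ and /i/, so it voices to [z]. /k/ is a voiceless obstruent between vowels /o/ and /o/, so it voices to [g]. /t/ is a voiceless obstruent between vowels /e/ and /i/, so it voices to [d]. → [iozixaogoedi].
/dahoukeelike/: /k/ is a voiceless obstruent between vowels /u/ and /e/, so it voices to [g]. /k/ is a voiceless obstruent between vowels /i/ and /e/, so it voices to [g]. → [dahougeelige].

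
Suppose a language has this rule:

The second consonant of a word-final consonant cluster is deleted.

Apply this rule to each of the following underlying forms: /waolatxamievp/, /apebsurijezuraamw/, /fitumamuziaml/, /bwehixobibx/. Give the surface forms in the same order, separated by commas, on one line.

/waolatxamievp/: /p/ is the second consonant of a word-final cluster /vp/, so it deletes. → [waolatxamiev].
/apebsurijezuraamw/: /w/ is the second consonant of a word-final cluster /mw/, so it deletes. → [apebsurijezuraam].
/fitumamuziaml/: /l/ is the second consonant of a word-final cluster /ml/, so it deletes. → [fitumamuziam].
/bwehixobibx/: /x/ is the second consonant of a word-final cluster /bx/, so it deletes. → [bwehixobib].

waolatxamiev, apebsurijezuraam, fitumamuziam, bwehixobib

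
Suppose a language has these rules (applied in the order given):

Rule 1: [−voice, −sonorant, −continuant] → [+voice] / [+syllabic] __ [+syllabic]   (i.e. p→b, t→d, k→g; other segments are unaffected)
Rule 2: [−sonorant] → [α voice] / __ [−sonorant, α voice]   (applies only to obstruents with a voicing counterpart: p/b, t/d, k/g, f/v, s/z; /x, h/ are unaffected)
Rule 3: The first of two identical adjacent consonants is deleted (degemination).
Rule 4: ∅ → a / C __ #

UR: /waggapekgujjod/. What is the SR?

Rule 1 (intervocalic voicing): /p/ is a voiceless stop between vowels /a/ and /e/, so it voices to [b]. /waggapekgujjod/ → waggabekgujjod.
Rule 2 (regressive voicing assimilation): /k/ precedes the voiced obstruent /g/, so it voices to [g] by assimilation. /waggabekgujjod/ → waggabeggujjod.
Rule 3 (degemination): /gg/ is a geminate; the first /g/ deletes. /gg/ is a geminate; the first /g/ deletes. /jj/ is a geminate; the first /j/ deletes. /waggabeggujjod/ → wagabegujod.
Rule 4 (final a-epenthesis): the form ends in the consonant /d/, so [a] is inserted word-finally. /wagabegujod/ → wagabegujoda.

wagabegujoda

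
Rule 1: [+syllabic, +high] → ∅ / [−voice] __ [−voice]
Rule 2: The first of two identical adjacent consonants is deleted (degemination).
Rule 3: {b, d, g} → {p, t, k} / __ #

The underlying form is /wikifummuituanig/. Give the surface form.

Rule 1 (high vowel syncope): /i/ is a high vowel flanked by voiceless consonants /k/ and /f/, so it deletes. /wikifummuituanig/ → wikfummuituanig.
Rule 2 (degemination): /mm/ is a geminate; the first /m/ deletes. /wikfummuituanig/ → wikfumuituanig.
Rule 3 (final devoicing): /g/ is a voiced stop in word-final position, so it devoices to [k]. /wikfumuituanig/ → wikfumuituanik.

wikfumuituanik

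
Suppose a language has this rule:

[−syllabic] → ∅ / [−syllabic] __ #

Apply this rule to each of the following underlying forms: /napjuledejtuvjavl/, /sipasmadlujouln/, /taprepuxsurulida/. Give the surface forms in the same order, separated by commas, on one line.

napjuledejtuvjav, sipasmadlujoul, taprepuxsurulida

/napjuledejtuvjavl/: /l/ is the second consonant of a word-final cluster /vl/, so it deletes. → [napjuledejtuvjav].
/sipasmadlujouln/: /n/ is the second consonant of a word-final cluster /ln/, so it deletes. → [sipasmadlujoul].
/taprepuxsurulida/: the rule's environment is not met; surfaces unchanged as [taprepuxsurulida].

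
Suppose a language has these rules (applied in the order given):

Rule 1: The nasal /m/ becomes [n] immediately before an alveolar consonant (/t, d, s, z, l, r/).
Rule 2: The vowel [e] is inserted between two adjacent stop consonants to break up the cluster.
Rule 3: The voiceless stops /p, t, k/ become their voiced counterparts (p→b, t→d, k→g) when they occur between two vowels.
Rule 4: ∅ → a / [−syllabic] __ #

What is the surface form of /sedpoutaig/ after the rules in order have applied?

sedeboudaiga

Rule 1 (nasal place assimilation): no segment meets the environment; /sedpoutaig/ is unchanged.
Rule 2 (stop-cluster e-epenthesis): /d/ and /p/ form a stop–stop cluster, so [e] is inserted between them. /sedpoutaig/ → sedepoutaig.
Rule 3 (intervocalic voicing): /p/ is a voiceless stop between vowels /e/ and /o/, so it voices to [b]. /t/ is a voiceless stop between vowels /u/ and /a/, so it voices to [d]. /sedepoutaig/ → sedeboudaig.
Rule 4 (final a-epenthesis): the form ends in the consonant /g/, so [a] is inserted word-finally. /sedeboudaig/ → sedeboudaiga.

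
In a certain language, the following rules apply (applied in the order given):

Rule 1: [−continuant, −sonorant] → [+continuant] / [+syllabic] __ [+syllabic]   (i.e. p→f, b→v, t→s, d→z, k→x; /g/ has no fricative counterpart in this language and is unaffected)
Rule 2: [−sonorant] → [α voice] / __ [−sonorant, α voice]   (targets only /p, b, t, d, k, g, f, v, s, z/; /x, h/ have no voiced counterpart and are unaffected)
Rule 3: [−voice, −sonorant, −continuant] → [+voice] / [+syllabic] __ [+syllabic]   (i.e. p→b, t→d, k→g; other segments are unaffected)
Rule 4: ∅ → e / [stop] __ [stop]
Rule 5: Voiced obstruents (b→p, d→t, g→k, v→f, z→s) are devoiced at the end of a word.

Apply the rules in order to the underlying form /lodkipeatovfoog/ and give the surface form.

lotekifeasoffook

Rule 1 (intervocalic spirantization): /p/ is a stop between vowels /i/ and /e/, so it spirantizes to the fricative [f]. /t/ is a stop between vowels /a/ and /o/, so it spirantizes to the fricative [s]. /lodkipeatovfoog/ → lodkifeasovfoog.
Rule 2 (regressive voicing assimilation): /d/ precedes the voiceless obstruent /k/, so it devoices to [t] by assimilation. /v/ precedes the voiceless obstruent /f/, so it devoices to [f] by assimilation. /lodkifeasovfoog/ → lotkifeasoffoog.
Rule 3 (intervocalic voicing): no segment meets the environment; /lotkifeasoffoog/ is unchanged.
Rule 4 (stop-cluster e-epenthesis): /t/ and /k/ form a stop–stop cluster, so [e] is inserted between them. /lotkifeasoffoog/ → lotekifeasoffoog.
Rule 5 (final devoicing): /g/ is a voiced obstruent in word-final position, so it devoices to [k]. /lotekifeasoffoog/ → lotekifeasoffook.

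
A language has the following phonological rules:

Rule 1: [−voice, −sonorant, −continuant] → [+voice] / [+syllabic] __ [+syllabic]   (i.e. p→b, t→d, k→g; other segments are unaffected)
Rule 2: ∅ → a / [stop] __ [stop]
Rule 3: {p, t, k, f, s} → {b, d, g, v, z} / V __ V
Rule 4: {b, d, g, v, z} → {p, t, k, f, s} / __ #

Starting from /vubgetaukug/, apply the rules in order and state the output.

Rule 1 (intervocalic voicing): /t/ is a voiceless stop between vowels /e/ and /a/, so it voices to [d]. /k/ is a voiceless stop between vowels /u/ and /u/, so it voices to [g]. /vubgetaukug/ → vubgedaugug.
Rule 2 (stop-cluster a-epenthesis): /b/ and /g/ form a stop–stop cluster, so [a] is inserted between them. /vubgedaugug/ → vubagedaugug.
Rule 3 (intervocalic voicing): no segment meets the environment; /vubagedaugug/ is unchanged.
Rule 4 (final devoicing): /g/ is a voiced obstruent in word-final position, so it devoices to [k]. /vubagedaugug/ → vubagedauguk.

vubagedauguk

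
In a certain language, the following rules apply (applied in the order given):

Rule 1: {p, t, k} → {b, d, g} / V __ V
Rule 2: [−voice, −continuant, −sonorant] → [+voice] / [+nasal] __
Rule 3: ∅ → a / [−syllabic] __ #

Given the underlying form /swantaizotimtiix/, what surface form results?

swandaizodimdiixa

Rule 1 (intervocalic voicing): /t/ is a voiceless stop between vowels /o/ and /i/, so it voices to [d]. /swantaizotimtiix/ → swantaizodimtiix.
Rule 2 (post-nasal voicing): /t/ is a voiceless stop immediately after the nasal /n/, so it voices to [d]. /t/ is a voiceless stop immediately after the nasal /m/, so it voices to [d]. /swantaizodimtiix/ → swandaizodimdiix.
Rule 3 (final a-epenthesis): the form ends in the consonant /x/, so [a] is inserted word-finally. /swandaizodimdiix/ → swandaizodimdiixa.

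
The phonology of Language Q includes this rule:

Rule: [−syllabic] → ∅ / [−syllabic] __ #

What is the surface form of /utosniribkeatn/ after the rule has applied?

utosniribkeat

/n/ is the second consonant of a word-final cluster /tn/, so it deletes.
Surface form: [utosniribkeat].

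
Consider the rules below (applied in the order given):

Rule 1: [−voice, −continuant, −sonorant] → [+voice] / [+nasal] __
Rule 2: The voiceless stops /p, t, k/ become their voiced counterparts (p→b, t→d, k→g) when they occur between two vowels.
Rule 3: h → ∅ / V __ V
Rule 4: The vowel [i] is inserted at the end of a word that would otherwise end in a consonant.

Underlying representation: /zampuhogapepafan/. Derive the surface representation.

zambuogabebafani

Rule 1 (post-nasal voicing): /p/ is a voiceless stop immediately after the nasal /m/, so it voices to [b]. /zampuhogapepafan/ → zambuhogapepafan.
Rule 2 (intervocalic voicing): /p/ is a voiceless stop between vowels /a/ and /e/, so it voices to [b]. /p/ is a voiceless stop between vowels /e/ and /a/, so it voices to [b]. /zambuhogapepafan/ → zambuhogabebafan.
Rule 3 (intervocalic h-deletion): /h/ occurs between vowels /u/ and /o/, so it deletes. /zambuhogabebafan/ → zambuogabebafan.
Rule 4 (final i-epenthesis): the form ends in the consonant /n/, so [i] is inserted word-finally. /zambuogabebafan/ → zambuogabebafani.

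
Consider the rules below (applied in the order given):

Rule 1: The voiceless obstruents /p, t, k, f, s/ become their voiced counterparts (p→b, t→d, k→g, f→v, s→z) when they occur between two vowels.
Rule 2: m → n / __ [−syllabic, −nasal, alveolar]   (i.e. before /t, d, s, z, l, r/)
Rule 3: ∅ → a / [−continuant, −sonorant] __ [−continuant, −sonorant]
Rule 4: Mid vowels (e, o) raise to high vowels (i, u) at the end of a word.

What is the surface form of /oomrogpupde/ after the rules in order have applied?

oonrogapupadi

Rule 1 (intervocalic voicing): no segment meets the environment; /oomrogpupde/ is unchanged.
Rule 2 (nasal place assimilation): /m/ precedes the alveolar consonant /r/, so it assimilates in place to [n]. /oomrogpupde/ → oonrogpupde.
Rule 3 (stop-cluster a-epenthesis): /g/ and /p/ form a stop–stop cluster, so [a] is inserted between them. /p/ and /d/ form a stop–stop cluster, so [a] is inserted between them. /oonrogpupde/ → oonrogapupade.
Rule 4 (final vowel raising): /e/ is a mid vowel in word-final position, so it raises to [i]. /oonrogapupade/ → oonrogapupadi.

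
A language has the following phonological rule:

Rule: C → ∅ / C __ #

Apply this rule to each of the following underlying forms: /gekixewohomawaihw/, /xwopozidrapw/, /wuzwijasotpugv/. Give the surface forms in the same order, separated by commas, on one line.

/gekixewohomawaihw/: /w/ is the second consonant of a word-final cluster /hw/, so it deletes. → [gekixewohomawaih].
/xwopozidrapw/: /w/ is the second consonant of a word-final cluster /pw/, so it deletes. → [xwopozidrap].
/wuzwijasotpugv/: /v/ is the second consonant of a word-final cluster /gv/, so it deletes. → [wuzwijasotpug].

gekixewohomawaih, xwopozidrap, wuzwijasotpug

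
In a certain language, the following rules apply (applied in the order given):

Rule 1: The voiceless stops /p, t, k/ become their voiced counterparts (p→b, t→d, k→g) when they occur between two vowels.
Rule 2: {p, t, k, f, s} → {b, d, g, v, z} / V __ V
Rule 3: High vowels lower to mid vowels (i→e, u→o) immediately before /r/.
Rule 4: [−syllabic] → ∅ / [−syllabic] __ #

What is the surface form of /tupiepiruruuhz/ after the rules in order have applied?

Rule 1 (intervocalic voicing): /p/ is a voiceless stop between vowels /u/ and /i/, so it voices to [b]. /p/ is a voiceless stop between vowels /e/ and /i/, so it voices to [b]. /tupiepiruruuhz/ → tubiebiruruuhz.
Rule 2 (intervocalic voicing): no segment meets the environment; /tubiebiruruuhz/ is unchanged.
Rule 3 (pre-rhotic lowering): /i/ is a high vowel immediately before /r/, so it lowers to [e]. /u/ is a high vowel immediately before /r/, so it lowers to [o]. /tubiebiruruuhz/ → tubieberoruuhz.
Rule 4 (final cluster simplification): /z/ is the second consonant of a word-final cluster /hz/, so it deletes. /tubieberoruuhz/ → tubieberoruuh.

tubieberoruuh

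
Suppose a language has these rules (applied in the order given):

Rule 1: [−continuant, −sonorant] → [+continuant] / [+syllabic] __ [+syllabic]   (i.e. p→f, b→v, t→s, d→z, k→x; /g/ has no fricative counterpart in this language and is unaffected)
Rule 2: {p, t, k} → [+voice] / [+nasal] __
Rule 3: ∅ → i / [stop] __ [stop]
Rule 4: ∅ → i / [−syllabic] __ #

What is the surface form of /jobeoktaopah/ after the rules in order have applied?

Rule 1 (intervocalic spirantization): /b/ is a stop between vowels /o/ and /e/, so it spirantizes to the fricative [v]. /p/ is a stop between vowels /o/ and /a/, so it spirantizes to the fricative [f]. /jobeoktaopah/ → joveoktaofah.
Rule 2 (post-nasal voicing): no segment meets the environment; /joveoktaofah/ is unchanged.
Rule 3 (stop-cluster i-epenthesis): /k/ and /t/ form a stop–stop cluster, so [i] is inserted between them. /joveoktaofah/ → joveokitaofah.
Rule 4 (final i-epenthesis): the form ends in the consonant /h/, so [i] is inserted word-finally. /joveokitaofah/ → joveokitaofahi.

joveokitaofahi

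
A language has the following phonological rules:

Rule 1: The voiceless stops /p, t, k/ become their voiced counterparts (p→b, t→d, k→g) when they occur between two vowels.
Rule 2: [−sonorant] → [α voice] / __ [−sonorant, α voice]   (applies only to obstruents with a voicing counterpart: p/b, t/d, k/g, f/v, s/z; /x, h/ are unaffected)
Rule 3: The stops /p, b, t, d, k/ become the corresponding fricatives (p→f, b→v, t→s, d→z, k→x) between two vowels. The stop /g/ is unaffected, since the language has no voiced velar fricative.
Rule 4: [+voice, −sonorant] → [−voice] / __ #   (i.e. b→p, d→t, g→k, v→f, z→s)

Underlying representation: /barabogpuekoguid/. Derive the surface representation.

Rule 1 (intervocalic voicing): /k/ is a voiceless stop between vowels /e/ and /o/, so it voices to [g]. /barabogpuekoguid/ → barabogpuegoguid.
Rule 2 (regressive voicing assimilation): /g/ precedes the voiceless obstruent /p/, so it devoices to [k] by assimilation. /barabogpuegoguid/ → barabokpuegoguid.
Rule 3 (intervocalic spirantization): /b/ is a stop between vowels /a/ and /o/, so it spirantizes to the fricative [v]. /barabokpuegoguid/ → baravokpuegoguid.
Rule 4 (final devoicing): /d/ is a voiced obstruent in word-final position, so it devoices to [t]. /baravokpuegoguid/ → baravokpuegoguit.

baravokpuegoguit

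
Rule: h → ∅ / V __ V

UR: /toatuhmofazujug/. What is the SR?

toatuhmofazujug

No segment of /toatuhmofazujug/ meets the structural description of the rule, so the form surfaces unchanged.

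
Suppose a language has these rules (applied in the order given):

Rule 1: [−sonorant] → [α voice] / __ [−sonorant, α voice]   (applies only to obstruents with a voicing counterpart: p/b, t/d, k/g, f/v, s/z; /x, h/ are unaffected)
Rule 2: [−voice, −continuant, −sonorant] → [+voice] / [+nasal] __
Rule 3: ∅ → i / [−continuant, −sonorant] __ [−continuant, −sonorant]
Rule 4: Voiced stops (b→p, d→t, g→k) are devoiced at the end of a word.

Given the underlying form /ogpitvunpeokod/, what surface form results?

okipidvunbeokot

Rule 1 (regressive voicing assimilation): /g/ precedes the voiceless obstruent /p/, so it devoices to [k] by assimilation. /t/ precedes the voiced obstruent /v/, so it voices to [d] by assimilation. /ogpitvunpeokod/ → okpidvunpeokod.
Rule 2 (post-nasal voicing): /p/ is a voiceless stop immediately after the nasal /n/, so it voices to [b]. /okpidvunpeokod/ → okpidvunbeokod.
Rule 3 (stop-cluster i-epenthesis): /k/ and /p/ form a stop–stop cluster, so [i] is inserted between them. /okpidvunbeokod/ → okipidvunbeokod.
Rule 4 (final devoicing): /d/ is a voiced stop in word-final position, so it devoices to [t]. /okipidvunbeokod/ → okipidvunbeokot.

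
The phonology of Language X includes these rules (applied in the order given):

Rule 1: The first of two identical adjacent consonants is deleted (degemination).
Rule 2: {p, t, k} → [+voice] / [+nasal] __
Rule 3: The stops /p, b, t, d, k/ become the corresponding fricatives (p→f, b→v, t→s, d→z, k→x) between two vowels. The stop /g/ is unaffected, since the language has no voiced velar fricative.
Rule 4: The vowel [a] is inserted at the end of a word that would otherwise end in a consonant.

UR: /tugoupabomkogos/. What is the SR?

tugoufavomgogosa

Rule 1 (degemination): no segment meets the environment; /tugoupabomkogos/ is unchanged.
Rule 2 (post-nasal voicing): /k/ is a voiceless stop immediately after the nasal /m/, so it voices to [g]. /tugoupabomkogos/ → tugoupabomgogos.
Rule 3 (intervocalic spirantization): /p/ is a stop between vowels /u/ and /a/, so it spirantizes to the fricative [f]. /b/ is a stop between vowels /a/ and /o/, so it spirantizes to the fricative [v]. /tugoupabomgogos/ → tugoufavomgogos.
Rule 4 (final a-epenthesis): the form ends in the consonant /s/, so [a] is inserted word-finally. /tugoufavomgogos/ → tugoufavomgogosa.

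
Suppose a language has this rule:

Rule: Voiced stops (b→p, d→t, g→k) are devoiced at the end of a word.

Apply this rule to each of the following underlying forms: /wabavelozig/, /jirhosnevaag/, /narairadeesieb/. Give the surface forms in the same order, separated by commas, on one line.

wabavelozik, jirhosnevaak, narairadeesiep

/wabavelozig/: /g/ is a voiced stop in word-final position, so it devoices to [k]. → [wabavelozik].
/jirhosnevaag/: /g/ is a voiced stop in word-final position, so it devoices to [k]. → [jirhosnevaak].
/narairadeesieb/: /b/ is a voiced stop in word-final position, so it devoices to [p]. → [narairadeesiep].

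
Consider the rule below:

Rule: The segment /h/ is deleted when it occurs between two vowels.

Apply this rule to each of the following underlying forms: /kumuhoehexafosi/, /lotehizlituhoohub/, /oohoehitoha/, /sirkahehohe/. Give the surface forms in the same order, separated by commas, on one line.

kumuoeexafosi, loteizlituooub, oooeitoa, sirkaeoe

/kumuhoehexafosi/: /h/ occurs between vowels /u/ and /o/, so it deletes. /h/ occurs between vowels /e/ and /e/, so it deletes. → [kumuoeexafosi].
/lotehizlituhoohub/: /h/ occurs between vowels /e/ and /i/, so it deletes. /h/ occurs between vowels /u/ and /o/, so it deletes. /h/ occurs between vowels /o/ and /u/, so it deletes. → [loteizlituooub].
/oohoehitoha/: /h/ occurs between vowels /o/ and /o/, so it deletes. /h/ occurs between vowels /e/ and /i/, so it deletes. /h/ occurs between vowels /o/ and /a/, so it deletes. → [oooeitoa].
/sirkahehohe/: /h/ occurs between vowels /a/ and /e/, so it deletes. /h/ occurs between vowels /e/ and /o/, so it deletes. /h/ occurs between vowels /o/ and /e/, so it deletes. → [sirkaeoe].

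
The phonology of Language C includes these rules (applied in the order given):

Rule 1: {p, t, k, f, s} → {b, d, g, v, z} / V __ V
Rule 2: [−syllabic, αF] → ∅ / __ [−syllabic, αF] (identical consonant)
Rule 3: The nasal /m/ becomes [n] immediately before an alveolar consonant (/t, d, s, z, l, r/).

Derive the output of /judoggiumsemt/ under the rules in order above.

Rule 1 (intervocalic voicing): no segment meets the environment; /judoggiumsemt/ is unchanged.
Rule 2 (degemination): /gg/ is a geminate; the first /g/ deletes. /judoggiumsemt/ → judogiumsemt.
Rule 3 (nasal place assimilation): /m/ precedes the alveolar consonant /s/, so it assimilates in place to [n]. /m/ precedes the alveolar consonant /t/, so it assimilates in place to [n]. /judogiumsemt/ → judogiunsent.

judogiunsent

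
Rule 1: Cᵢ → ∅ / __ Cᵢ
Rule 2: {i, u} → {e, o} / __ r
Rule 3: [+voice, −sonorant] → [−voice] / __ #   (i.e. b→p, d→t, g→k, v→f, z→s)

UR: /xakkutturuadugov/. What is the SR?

Rule 1 (degemination): /kk/ is a geminate; the first /k/ deletes. /tt/ is a geminate; the first /t/ deletes. /xakkutturuadugov/ → xakuturuadugov.
Rule 2 (pre-rhotic lowering): /u/ is a high vowel immediately before /r/, so it lowers to [o]. /xakuturuadugov/ → xakutoruadugov.
Rule 3 (final devoicing): /v/ is a voiced obstruent in word-final position, so it devoices to [f]. /xakutoruadugov/ → xakutoruadugof.

xakutoruadugof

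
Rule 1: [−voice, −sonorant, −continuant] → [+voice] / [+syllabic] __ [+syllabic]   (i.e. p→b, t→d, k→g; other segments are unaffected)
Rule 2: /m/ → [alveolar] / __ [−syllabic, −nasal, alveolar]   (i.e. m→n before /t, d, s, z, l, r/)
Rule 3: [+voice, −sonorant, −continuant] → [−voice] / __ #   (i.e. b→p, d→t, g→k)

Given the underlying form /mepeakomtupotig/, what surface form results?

mebeagontubodik

Rule 1 (intervocalic voicing): /p/ is a voiceless stop between vowels /e/ and /e/, so it voices to [b]. /k/ is a voiceless stop between vowels /a/ and /o/, so it voices to [g]. /p/ is a voiceless stop between vowels /u/ and /o/, so it voices to [b]. /t/ is a voiceless stop between vowels /o/ and /i/, so it voices to [d]. /mepeakomtupotig/ → mebeagomtubodig.
Rule 2 (nasal place assimilation): /m/ precedes the alveolar consonant /t/, so it assimilates in place to [n]. /mebeagomtubodig/ → mebeagontubodig.
Rule 3 (final devoicing): /g/ is a voiced stop in word-final position, so it devoices to [k]. /mebeagontubodig/ → mebeagontubodik.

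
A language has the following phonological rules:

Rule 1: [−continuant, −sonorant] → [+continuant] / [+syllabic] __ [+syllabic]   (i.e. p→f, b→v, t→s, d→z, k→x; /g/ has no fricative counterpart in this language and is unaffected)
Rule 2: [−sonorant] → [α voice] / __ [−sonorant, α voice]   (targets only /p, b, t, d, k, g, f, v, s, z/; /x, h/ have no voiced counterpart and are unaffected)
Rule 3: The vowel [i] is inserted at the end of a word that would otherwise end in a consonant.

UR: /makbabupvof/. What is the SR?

magbavubvofi

Rule 1 (intervocalic spirantization): /b/ is a stop between vowels /a/ and /u/, so it spirantizes to the fricative [v]. /makbabupvof/ → makbavupvof.
Rule 2 (regressive voicing assimilation): /k/ precedes the voiced obstruent /b/, so it voices to [g] by assimilation. /p/ precedes the voiced obstruent /v/, so it voices to [b] by assimilation. /makbavupvof/ → magbavubvof.
Rule 3 (final i-epenthesis): the form ends in the consonant /f/, so [i] is inserted word-finally. /magbavubvof/ → magbavubvofi.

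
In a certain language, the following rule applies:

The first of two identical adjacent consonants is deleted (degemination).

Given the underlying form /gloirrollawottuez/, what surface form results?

gloirolawotuez

/rr/ is a geminate; the first /r/ deletes.
/ll/ is a geminate; the first /l/ deletes.
/tt/ is a geminate; the first /t/ deletes.
The other instances of /g/, /l/, /r/, /w/, /t/, /z/ do not occur in the required environment and remain unchanged.
Surface form: [gloirolawotuez].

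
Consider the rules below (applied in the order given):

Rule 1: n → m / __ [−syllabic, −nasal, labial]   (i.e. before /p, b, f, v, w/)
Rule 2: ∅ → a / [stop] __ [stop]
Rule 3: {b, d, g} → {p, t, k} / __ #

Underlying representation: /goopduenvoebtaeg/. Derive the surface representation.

Rule 1 (nasal place assimilation): /n/ precedes the labial consonant /v/, so it assimilates in place to [m]. /goopduenvoebtaeg/ → goopduemvoebtaeg.
Rule 2 (stop-cluster a-epenthesis): /p/ and /d/ form a stop–stop cluster, so [a] is inserted between them. /b/ and /t/ form a stop–stop cluster, so [a] is inserted between them. /goopduemvoebtaeg/ → goopaduemvoebataeg.
Rule 3 (final devoicing): /g/ is a voiced stop in word-final position, so it devoices to [k]. /goopaduemvoebataeg/ → goopaduemvoebataek.

goopaduemvoebataek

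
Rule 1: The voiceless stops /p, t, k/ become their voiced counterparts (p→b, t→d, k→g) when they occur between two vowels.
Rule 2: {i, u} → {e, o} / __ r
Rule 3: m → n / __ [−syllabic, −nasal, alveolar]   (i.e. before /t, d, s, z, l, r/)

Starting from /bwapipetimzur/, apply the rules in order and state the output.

bwabibedinzor

Rule 1 (intervocalic voicing): /p/ is a voiceless stop between vowels /a/ and /i/, so it voices to [b]. /p/ is a voiceless stop between vowels /i/ and /e/, so it voices to [b]. /t/ is a voiceless stop between vowels /e/ and /i/, so it voices to [d]. /bwapipetimzur/ → bwabibedimzur.
Rule 2 (pre-rhotic lowering): /u/ is a high vowel immediately before /r/, so it lowers to [o]. /bwabibedimzur/ → bwabibedimzor.
Rule 3 (nasal place assimilation): /m/ precedes the alveolar consonant /z/, so it assimilates in place to [n]. /bwabibedimzor/ → bwabibedinzor.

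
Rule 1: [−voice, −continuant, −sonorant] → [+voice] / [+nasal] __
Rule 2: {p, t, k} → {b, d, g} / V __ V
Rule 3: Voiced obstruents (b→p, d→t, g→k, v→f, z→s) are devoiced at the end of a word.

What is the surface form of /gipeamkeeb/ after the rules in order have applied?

gibeamgeep

Rule 1 (post-nasal voicing): /k/ is a voiceless stop immediately after the nasal /m/, so it voices to [g]. /gipeamkeeb/ → gipeamgeeb.
Rule 2 (intervocalic voicing): /p/ is a voiceless stop between vowels /i/ and /e/, so it voices to [b]. /gipeamgeeb/ → gibeamgeeb.
Rule 3 (final devoicing): /b/ is a voiced obstruent in word-final position, so it devoices to [p]. /gibeamgeeb/ → gibeamgeep.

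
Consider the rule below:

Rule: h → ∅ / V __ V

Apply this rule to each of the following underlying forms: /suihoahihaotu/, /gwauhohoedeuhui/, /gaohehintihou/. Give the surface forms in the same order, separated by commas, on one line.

/suihoahihaotu/: /h/ occurs between vowels /i/ and /o/, so it deletes. /h/ occurs between vowels /a/ and /i/, so it deletes. /h/ occurs between vowels /i/ and /a/, so it deletes. → [suioaiaotu].
/gwauhohoedeuhui/: /h/ occurs between vowels /u/ and /o/, so it deletes. /h/ occurs between vowels /o/ and /o/, so it deletes. /h/ occurs between vowels /u/ and /u/, so it deletes. → [gwauooedeuui].
/gaohehintihou/: /h/ occurs between vowels /o/ and /e/, so it deletes. /h/ occurs between vowels /e/ and /i/, so it deletes. /h/ occurs between vowels /i/ and /o/, so it deletes. → [gaoeintiou].

suioaiaotu, gwauooedeuui, gaoeintiou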